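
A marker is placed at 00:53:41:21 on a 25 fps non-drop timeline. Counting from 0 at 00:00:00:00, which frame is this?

80546

Total seconds to the label: (0 × 3600 + 53 × 60 + 41) = 3221.
Frame index = 3221 × 25 + 21 = 80546.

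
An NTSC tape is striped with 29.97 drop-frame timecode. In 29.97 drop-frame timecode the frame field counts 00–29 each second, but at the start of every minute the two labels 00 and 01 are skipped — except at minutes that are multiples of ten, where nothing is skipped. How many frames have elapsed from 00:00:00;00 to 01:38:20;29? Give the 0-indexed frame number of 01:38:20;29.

As if non-drop at 30 labels/s: (1 × 3600 + 38 × 60 + 20) × 30 + 29 = 177029.
Minute boundaries passed: 98; those not divisible by 10: 98 − 9 = 89; dropped labels = 2 × 89 = 178.
Actual frame index = 177029 − 178 = 176851.

176851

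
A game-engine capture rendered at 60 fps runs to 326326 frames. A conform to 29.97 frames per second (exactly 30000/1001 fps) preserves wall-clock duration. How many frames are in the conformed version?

Target frames = source frames × (target rate / source rate) = 326326 × (30000/1001)/(60) = 326326 × 500/1001 = 163000.

163000 frames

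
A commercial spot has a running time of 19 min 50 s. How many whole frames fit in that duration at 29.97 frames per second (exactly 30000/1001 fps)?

35664 frames

19 min 50 s = 1190 s.
Frames = 1190 × 30000/1001 = 5100000/143 ≈ 35664.3357.
Complete frames: 35664.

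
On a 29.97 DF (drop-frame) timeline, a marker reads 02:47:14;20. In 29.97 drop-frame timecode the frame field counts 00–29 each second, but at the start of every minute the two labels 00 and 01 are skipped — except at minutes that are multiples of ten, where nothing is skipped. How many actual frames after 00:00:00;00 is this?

300738

As if non-drop at 30 labels/s: (2 × 3600 + 47 × 60 + 14) × 30 + 20 = 301040.
Minute boundaries passed: 167; those not divisible by 10: 167 − 16 = 151; dropped labels = 2 × 151 = 302.
Actual frame index = 301040 − 302 = 300738.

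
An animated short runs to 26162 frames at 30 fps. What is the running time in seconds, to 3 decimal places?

872.067 seconds

Running time = 26162 × 1/30 = 13081/15 s ≈ 872.067 s.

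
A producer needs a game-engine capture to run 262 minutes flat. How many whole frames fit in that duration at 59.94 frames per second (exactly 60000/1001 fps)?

262 min = 15720 s.
Frames = 15720 × 60000/1001 = 943200000/1001 ≈ 942257.7423.
Complete frames: 942257.

942257 frames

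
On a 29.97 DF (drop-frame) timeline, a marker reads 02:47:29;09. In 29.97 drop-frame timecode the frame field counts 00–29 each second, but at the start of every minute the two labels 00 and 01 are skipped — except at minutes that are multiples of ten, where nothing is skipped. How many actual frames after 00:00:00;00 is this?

301177

Complete 10-minute blocks: 16, each 17982 frames → 287712.
Remaining 7 whole minutes in the current block: 1800 + 6 × 1798 = 12588 frames.
Within the current minute: 29 × 30 + 9 − 2 = 877 (labels ;00/;01 skipped at this minute). Total = 287712 + 12588 + 877 = 301177.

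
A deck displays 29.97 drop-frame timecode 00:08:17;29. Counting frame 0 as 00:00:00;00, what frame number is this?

14923

Complete 10-minute blocks: 0, each 17982 frames → 0.
Remaining 8 whole minutes in the current block: 1800 + 7 × 1798 = 14386 frames.
Within the current minute: 17 × 30 + 29 − 2 = 537 (labels ;00/;01 skipped at this minute). Total = 0 + 14386 + 537 = 14923.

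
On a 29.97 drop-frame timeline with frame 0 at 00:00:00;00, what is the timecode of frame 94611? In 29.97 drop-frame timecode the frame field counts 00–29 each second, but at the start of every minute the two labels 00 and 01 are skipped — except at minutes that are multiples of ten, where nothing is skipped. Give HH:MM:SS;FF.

00:52:36;25

Each 10-minute DF block holds 10 × 60 × 30 − 9 × 2 = 17982 frames. 94611 ÷ 17982 → 5 full blocks, remainder 4701.
Within the partial block the first minute is 1800 frames and each further minute 1798, so 2 further minute boundaries passed. Total skipped labels = 18 × 5 + 2 × 2 = 94.
Non-drop label index = 94611 + 94 = 94705; at 30 labels/s that is 00:52:36:25, i.e. DF 00:52:36;25.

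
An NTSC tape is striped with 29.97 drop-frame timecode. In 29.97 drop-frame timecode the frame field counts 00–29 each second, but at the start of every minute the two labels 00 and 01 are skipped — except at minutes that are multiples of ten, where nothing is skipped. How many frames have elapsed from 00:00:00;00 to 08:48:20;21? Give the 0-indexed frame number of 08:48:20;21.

950069

As if non-drop at 30 labels/s: (8 × 3600 + 48 × 60 + 20) × 30 + 21 = 951021.
Minute boundaries passed: 528; those not divisible by 10: 528 − 52 = 476; dropped labels = 2 × 476 = 952.
Actual frame index = 951021 − 952 = 950069.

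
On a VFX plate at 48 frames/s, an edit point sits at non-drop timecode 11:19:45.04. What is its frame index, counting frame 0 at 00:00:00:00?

Total seconds to the label: (11 × 3600 + 19 × 60 + 45) = 40785.
Frame index = 40785 × 48 + 4 = 1957684.

frame 1957684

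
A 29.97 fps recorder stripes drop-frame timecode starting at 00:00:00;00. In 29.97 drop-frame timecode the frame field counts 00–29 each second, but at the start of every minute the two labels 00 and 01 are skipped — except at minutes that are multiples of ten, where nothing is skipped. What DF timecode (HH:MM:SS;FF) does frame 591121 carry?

Ten DF minutes hold 17982 frames, so frame 591121 lies in block 32 (frames 575424–593405) with 15697 frames into that block.
The block's first minute is 1800 frames and the rest 1798 each; 15697 frames reaches minute 8, so 32 × 18 + 8 × 2 = 592 labels have been skipped so far.
Adding those back, label number 591121 + 592 = 591713 at 30 labels/s is 19723 s + 23 f = 5 h 28 min 43 s frame 23, i.e. 05:28:43;23.

05:28:43;23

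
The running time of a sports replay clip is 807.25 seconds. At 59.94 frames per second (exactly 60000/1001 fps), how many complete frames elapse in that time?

48386 frames

Frames = 807.25 × 60000/1001 = 48435000/1001 ≈ 48386.6134.
Complete frames: 48386.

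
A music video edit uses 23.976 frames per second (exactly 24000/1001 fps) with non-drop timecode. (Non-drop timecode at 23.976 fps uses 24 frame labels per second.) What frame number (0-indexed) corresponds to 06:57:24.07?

Total seconds to the label: (6 × 3600 + 57 × 60 + 24) = 25044.
Frame index = 25044 × 24 + 7 = 601063.

frame 601063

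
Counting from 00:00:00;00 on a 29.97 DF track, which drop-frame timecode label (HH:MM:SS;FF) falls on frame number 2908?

00:01:37;00

Ten DF minutes hold 17982 frames, so frame 2908 lies in block 0 (frames 0–17981) with 2908 frames into that block.
The block's first minute is 1800 frames and the rest 1798 each; 2908 frames reaches minute 1, so 0 × 18 + 1 × 2 = 2 labels have been skipped so far.
Adding those back, label number 2908 + 2 = 2910 at 30 labels/s is 97 s + 0 f = 0 h 1 min 37 s frame 0, i.e. 00:01:37;00.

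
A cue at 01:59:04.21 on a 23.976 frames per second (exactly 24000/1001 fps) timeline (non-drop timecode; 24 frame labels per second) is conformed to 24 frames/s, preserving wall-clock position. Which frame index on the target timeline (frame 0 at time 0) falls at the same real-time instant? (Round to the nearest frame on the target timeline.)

Source frame index: (1×3600 + 59×60 + 4) × 24 + 21 = 171477.
Real time: 171477 / (24000/1001) = 57216159/8000 s.
Target frame: (57216159/8000) × (24) = 171648477/1000 ≈ 171648.477 → 171648.

frame 171648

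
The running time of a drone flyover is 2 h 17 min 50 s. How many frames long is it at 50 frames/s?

413500 frames

2 h 17 min 50 s = 8270 s.
Frames = 8270 × 50 = 413500.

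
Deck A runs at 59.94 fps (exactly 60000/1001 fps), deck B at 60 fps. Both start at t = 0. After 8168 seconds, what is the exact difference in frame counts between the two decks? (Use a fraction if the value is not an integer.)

A emits 60000/1001 × 8168 = 490080000/1001 frames; B emits 60 × 8168 = 490080.
Difference = 490080/1001 frames (≈ 489.5904); B is ahead of A.

490080/1001 frames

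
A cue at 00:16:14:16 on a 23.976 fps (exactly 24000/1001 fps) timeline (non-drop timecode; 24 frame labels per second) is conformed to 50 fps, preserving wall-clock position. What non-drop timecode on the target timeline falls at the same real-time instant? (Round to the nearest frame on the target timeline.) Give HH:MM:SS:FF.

00:16:15:32

Source frame index: (0×3600 + 16×60 + 14) × 24 + 16 = 23392.
Real time: 23392 / (24000/1001) = 731731/750 s.
Target frame: (731731/750) × (50) = 731731/15 ≈ 48782.067 → 48782.
At 50 labels/s: frame 48782 → 00:16:15:32.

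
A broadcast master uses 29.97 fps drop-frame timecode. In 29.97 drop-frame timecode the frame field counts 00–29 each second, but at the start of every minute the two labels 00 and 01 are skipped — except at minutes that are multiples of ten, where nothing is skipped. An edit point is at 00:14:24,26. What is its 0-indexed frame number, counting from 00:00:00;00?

25920

Complete 10-minute blocks: 1, each 17982 frames → 17982.
Remaining 4 whole minutes in the current block: 1800 + 3 × 1798 = 7194 frames.
Within the current minute: 24 × 30 + 26 − 2 = 744 (labels ;00/;01 skipped at this minute). Total = 17982 + 7194 + 744 = 25920.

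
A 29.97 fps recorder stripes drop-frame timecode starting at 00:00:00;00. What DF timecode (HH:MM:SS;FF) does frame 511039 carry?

04:44:11;21

Ten DF minutes hold 17982 frames, so frame 511039 lies in block 28 (frames 503496–521477) with 7543 frames into that block.
The block's first minute is 1800 frames and the rest 1798 each; 7543 frames reaches minute 4, so 28 × 18 + 4 × 2 = 512 labels have been skipped so far.
Adding those back, label number 511039 + 512 = 511551 at 30 labels/s is 17051 s + 21 f = 4 h 44 min 11 s frame 21, i.e. 04:44:11;21.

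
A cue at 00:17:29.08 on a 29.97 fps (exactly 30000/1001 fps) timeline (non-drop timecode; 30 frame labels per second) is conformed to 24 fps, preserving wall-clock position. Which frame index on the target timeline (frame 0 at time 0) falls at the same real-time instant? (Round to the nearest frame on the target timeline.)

Source frame index: (0×3600 + 17×60 + 29) × 30 + 8 = 31478.
Real time: 31478 / (30000/1001) = 15754739/15000 s.
Target frame: (15754739/15000) × (24) = 15754739/625 ≈ 25207.582 → 25208.

frame 25208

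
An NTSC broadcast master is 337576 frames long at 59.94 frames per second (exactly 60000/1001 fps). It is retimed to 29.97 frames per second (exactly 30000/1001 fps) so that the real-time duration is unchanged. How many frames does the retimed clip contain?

Target frames = source frames × (target rate / source rate) = 337576 × (30000/1001)/(60000/1001) = 337576 × 1/2 = 168788.

168788 frames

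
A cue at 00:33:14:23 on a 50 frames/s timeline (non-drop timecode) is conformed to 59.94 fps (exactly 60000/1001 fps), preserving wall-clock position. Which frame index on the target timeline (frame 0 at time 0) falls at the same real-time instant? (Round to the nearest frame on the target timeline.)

frame 119548

Source frame index: (0×3600 + 33×60 + 14) × 50 + 23 = 99723.
Real time: 99723 / (50) = 99723/50 s.
Target frame: (99723/50) × (60000/1001) = 9205200/77 ≈ 119548.052 → 119548.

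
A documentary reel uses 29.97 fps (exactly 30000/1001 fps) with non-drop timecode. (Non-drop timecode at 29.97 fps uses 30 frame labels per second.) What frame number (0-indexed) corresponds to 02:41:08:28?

Total seconds to the label: (2 × 3600 + 41 × 60 + 8) = 9668.
Frame index = 9668 × 30 + 28 = 290068.

290068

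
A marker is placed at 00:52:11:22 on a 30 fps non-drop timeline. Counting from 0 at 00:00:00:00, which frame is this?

Total seconds to the label: (0 × 3600 + 52 × 60 + 11) = 3131.
Frame index = 3131 × 30 + 22 = 93952.

93952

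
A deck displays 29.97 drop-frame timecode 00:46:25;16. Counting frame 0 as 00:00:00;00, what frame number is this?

83482

Complete 10-minute blocks: 4, each 17982 frames → 71928.
Remaining 6 whole minutes in the current block: 1800 + 5 × 1798 = 10790 frames.
Within the current minute: 25 × 30 + 16 − 2 = 764 (labels ;00/;01 skipped at this minute). Total = 71928 + 10790 + 764 = 83482.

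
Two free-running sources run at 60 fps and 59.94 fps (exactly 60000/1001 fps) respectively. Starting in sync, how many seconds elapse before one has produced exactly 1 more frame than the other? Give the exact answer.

The gap grows by |60000/1001 − 60| = 60/1001 frames per second.
Time for a 1-frame gap: 1 ÷ (60/1001) = 1001/60 s.

1001/60 seconds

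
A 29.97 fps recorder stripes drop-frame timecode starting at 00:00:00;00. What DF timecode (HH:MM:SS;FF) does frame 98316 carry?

Ten DF minutes hold 17982 frames, so frame 98316 lies in block 5 (frames 89910–107891) with 8406 frames into that block.
The block's first minute is 1800 frames and the rest 1798 each; 8406 frames reaches minute 4, so 5 × 18 + 4 × 2 = 98 labels have been skipped so far.
Adding those back, label number 98316 + 98 = 98414 at 30 labels/s is 3280 s + 14 f = 0 h 54 min 40 s frame 14, i.e. 00:54:40;14.

00:54:40;14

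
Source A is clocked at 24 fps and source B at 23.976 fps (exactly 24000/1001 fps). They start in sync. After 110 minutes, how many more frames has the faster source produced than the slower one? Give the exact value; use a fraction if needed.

14400/91 frames

110 min = 6600 s.
A emits 24 × 6600 = 158400 frames; B emits 24000/1001 × 6600 = 14400000/91.
Difference = 14400/91 frames (≈ 158.2418); B is behind A.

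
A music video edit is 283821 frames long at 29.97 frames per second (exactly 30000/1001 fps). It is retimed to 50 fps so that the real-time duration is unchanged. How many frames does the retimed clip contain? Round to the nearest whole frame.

Frames at target rate = 283821 × (50) / (30000/1001) = 94701607/200 ≈ 473508.035.
Nearest whole frame: 473508.

473508 frames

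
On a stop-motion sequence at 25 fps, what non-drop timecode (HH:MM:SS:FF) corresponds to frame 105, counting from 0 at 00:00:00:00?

00:00:04:05

105 ÷ 25 = 4 full seconds, remainder 5 frames.
4 s = 0 h 0 min 4 s.
Timecode: 00:00:04:05.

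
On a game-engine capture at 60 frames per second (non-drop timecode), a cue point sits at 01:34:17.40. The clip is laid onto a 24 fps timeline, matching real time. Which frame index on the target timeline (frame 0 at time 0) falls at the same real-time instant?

Source frame index: (1×3600 + 34×60 + 17) × 60 + 40 = 339460.
Real time: 339460 / (60) = 16973/3 s.
Target frame: (16973/3) × (24) = 135784.

frame 135784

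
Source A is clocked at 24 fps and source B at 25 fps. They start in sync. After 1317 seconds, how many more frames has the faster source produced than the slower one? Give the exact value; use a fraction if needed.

A emits 24 × 1317 = 31608 frames; B emits 25 × 1317 = 32925.
Difference = 1317 frames; B is ahead of A.

1317 frames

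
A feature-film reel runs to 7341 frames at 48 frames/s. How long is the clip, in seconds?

Running time = 7341 / (48) = 152.9375 s.

152.9375 seconds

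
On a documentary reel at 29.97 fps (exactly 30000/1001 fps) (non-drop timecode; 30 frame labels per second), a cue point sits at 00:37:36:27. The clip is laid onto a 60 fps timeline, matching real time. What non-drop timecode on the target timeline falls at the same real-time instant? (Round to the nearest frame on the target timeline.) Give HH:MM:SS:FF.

Source frame index: (0×3600 + 37×60 + 36) × 30 + 27 = 67707.
Real time: 67707 / (30000/1001) = 22591569/10000 s.
Target frame: (22591569/10000) × (60) = 67774707/500 ≈ 135549.414 → 135549.
At 60 labels/s: frame 135549 → 00:37:39:09.

00:37:39:09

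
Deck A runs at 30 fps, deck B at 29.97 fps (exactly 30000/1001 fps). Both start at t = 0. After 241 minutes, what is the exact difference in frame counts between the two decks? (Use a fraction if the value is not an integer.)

241 min = 14460 s.
A emits 30 × 14460 = 433800 frames; B emits 30000/1001 × 14460 = 433800000/1001.
Difference = 433800/1001 frames (≈ 433.3666); B is behind A.

433800/1001 frames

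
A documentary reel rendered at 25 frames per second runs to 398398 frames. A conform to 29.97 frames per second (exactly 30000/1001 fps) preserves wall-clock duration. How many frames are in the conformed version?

477600 frames

Target frames = source frames × (target rate / source rate) = 398398 × (30000/1001)/(25) = 398398 × 1200/1001 = 477600.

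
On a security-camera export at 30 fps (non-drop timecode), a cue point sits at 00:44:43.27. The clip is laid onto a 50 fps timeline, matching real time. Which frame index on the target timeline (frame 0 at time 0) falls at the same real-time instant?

frame 134195

Source frame index: (0×3600 + 44×60 + 43) × 30 + 27 = 80517.
Real time: 80517 / (30) = 26839/10 s.
Target frame: (26839/10) × (50) = 134195.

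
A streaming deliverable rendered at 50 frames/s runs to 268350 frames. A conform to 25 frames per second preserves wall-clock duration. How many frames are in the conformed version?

Target frames = source frames × (target rate / source rate) = 268350 × (25)/(50) = 268350 × 1/2 = 134175.

134175 frames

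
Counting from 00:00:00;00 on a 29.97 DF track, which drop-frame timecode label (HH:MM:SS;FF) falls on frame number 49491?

Each 10-minute DF block holds 10 × 60 × 30 − 9 × 2 = 17982 frames. 49491 ÷ 17982 → 2 full blocks, remainder 13527.
Within the partial block the first minute is 1800 frames and each further minute 1798, so 7 further minute boundaries passed. Total skipped labels = 18 × 2 + 2 × 7 = 50.
Non-drop label index = 49491 + 50 = 49541; at 30 labels/s that is 00:27:31:11, i.e. DF 00:27:31;11.

00:27:31;11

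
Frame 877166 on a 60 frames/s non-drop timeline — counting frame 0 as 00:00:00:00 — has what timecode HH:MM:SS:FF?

04:03:39:26

877166 ÷ 60 = 14619 full seconds, remainder 26 frames.
14619 s = 4 h 3 min 39 s.
Timecode: 04:03:39:26.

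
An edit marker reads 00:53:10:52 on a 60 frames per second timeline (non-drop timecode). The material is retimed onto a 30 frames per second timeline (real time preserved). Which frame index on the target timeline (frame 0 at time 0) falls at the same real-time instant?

Source frame index: (0×3600 + 53×60 + 10) × 60 + 52 = 191452.
Real time: 191452 / (60) = 47863/15 s.
Target frame: (47863/15) × (30) = 95726.

frame 95726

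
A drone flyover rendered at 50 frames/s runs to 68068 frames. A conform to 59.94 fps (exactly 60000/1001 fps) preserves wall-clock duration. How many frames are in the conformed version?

Target frames = source frames × (target rate / source rate) = 68068 × (60000/1001)/(50) = 68068 × 1200/1001 = 81600.

81600 frames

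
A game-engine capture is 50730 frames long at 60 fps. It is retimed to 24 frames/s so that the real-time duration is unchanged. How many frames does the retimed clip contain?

Target frames = source frames × (target rate / source rate) = 50730 × (24)/(60) = 50730 × 2/5 = 20292.

20292 frames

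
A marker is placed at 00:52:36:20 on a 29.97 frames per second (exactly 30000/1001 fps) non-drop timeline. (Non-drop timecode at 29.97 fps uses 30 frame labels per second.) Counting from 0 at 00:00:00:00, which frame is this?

Total seconds to the label: (0 × 3600 + 52 × 60 + 36) = 3156.
Frame index = 3156 × 30 + 20 = 94700.

94700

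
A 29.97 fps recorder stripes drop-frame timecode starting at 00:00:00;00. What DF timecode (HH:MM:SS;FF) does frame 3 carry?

00:00:00;03

Ten DF minutes hold 17982 frames, so frame 3 lies in block 0 (frames 0–17981) with 3 frames into that block.
The block's first minute is 1800 frames and the rest 1798 each; 3 frames reaches minute 0, so 0 × 18 + 0 × 2 = 0 labels have been skipped so far.
Adding those back, label number 3 + 0 = 3 at 30 labels/s is 0 s + 3 f = 0 h 0 min 0 s frame 3, i.e. 00:00:00;03.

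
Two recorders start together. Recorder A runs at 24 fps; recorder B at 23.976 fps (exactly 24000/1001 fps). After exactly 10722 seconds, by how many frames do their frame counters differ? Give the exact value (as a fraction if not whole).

A emits 24 × 10722 = 257328 frames; B emits 24000/1001 × 10722 = 257328000/1001.
Difference = 257328/1001 frames (≈ 257.0709); B is behind A.

257328/1001 frames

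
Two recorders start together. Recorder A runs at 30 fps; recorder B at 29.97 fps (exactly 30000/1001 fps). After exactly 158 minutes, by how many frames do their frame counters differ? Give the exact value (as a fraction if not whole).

284400/1001 frames

158 min = 9480 s.
A emits 30 × 9480 = 284400 frames; B emits 30000/1001 × 9480 = 284400000/1001.
Difference = 284400/1001 frames (≈ 284.1159); B is behind A.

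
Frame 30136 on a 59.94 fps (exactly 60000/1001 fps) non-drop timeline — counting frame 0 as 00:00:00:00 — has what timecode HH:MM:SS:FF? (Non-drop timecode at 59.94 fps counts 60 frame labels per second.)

00:08:22:16

30136 ÷ 60 = 502 full seconds, remainder 16 frames.
502 s = 0 h 8 min 22 s.
Timecode: 00:08:22:16.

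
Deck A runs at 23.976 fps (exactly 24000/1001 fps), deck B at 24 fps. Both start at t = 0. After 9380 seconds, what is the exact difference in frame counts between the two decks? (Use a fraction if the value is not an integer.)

32160/143 frames

A emits 24000/1001 × 9380 = 32160000/143 frames; B emits 24 × 9380 = 225120.
Difference = 32160/143 frames (≈ 224.8951); B is ahead of A.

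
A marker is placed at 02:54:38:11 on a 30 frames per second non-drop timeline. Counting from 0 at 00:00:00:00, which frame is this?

Total seconds to the label: (2 × 3600 + 54 × 60 + 38) = 10478.
Frame index = 10478 × 30 + 11 = 314351.

314351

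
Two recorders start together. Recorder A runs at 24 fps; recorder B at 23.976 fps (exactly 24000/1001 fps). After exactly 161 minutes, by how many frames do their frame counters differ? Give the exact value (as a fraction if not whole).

33120/143 frames

161 min = 9660 s.
A emits 24 × 9660 = 231840 frames; B emits 24000/1001 × 9660 = 33120000/143.
Difference = 33120/143 frames (≈ 231.6084); B is behind A.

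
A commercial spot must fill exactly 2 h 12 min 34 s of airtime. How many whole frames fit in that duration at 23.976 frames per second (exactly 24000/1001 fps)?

2 h 12 min 34 s = 7954 s.
Frames = 7954 × 24000/1001 = 190896000/1001 ≈ 190705.2947.
Complete frames: 190705.

190705 frames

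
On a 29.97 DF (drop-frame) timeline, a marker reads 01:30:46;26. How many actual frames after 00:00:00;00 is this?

163244

As if non-drop at 30 labels/s: (1 × 3600 + 30 × 60 + 46) × 30 + 26 = 163406.
Minute boundaries passed: 90; those not divisible by 10: 90 − 9 = 81; dropped labels = 2 × 81 = 162.
Actual frame index = 163406 − 162 = 163244.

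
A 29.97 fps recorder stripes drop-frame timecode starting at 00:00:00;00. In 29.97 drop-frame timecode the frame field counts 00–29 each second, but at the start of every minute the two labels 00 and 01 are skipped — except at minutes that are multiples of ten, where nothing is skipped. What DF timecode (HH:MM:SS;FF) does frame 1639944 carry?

Ten DF minutes hold 17982 frames, so frame 1639944 lies in block 91 (frames 1636362–1654343) with 3582 frames into that block.
The block's first minute is 1800 frames and the rest 1798 each; 3582 frames reaches minute 1, so 91 × 18 + 1 × 2 = 1640 labels have been skipped so far.
Adding those back, label number 1639944 + 1640 = 1641584 at 30 labels/s is 54719 s + 14 f = 15 h 11 min 59 s frame 14, i.e. 15:11:59;14.

15:11:59;14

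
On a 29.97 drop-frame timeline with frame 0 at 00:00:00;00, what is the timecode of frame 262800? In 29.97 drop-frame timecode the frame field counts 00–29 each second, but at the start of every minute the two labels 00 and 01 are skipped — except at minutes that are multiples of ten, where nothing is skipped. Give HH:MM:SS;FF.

Ten DF minutes hold 17982 frames, so frame 262800 lies in block 14 (frames 251748–269729) with 11052 frames into that block.
The block's first minute is 1800 frames and the rest 1798 each; 11052 frames reaches minute 6, so 14 × 18 + 6 × 2 = 264 labels have been skipped so far.
Adding those back, label number 262800 + 264 = 263064 at 30 labels/s is 8768 s + 24 f = 2 h 26 min 8 s frame 24, i.e. 02:26:08;24.

02:26:08;24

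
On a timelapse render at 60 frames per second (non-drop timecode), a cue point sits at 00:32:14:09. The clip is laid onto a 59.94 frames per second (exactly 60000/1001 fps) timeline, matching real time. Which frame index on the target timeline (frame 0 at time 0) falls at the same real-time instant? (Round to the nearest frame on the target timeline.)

frame 115933

Source frame index: (0×3600 + 32×60 + 14) × 60 + 9 = 116049.
Real time: 116049 / (60) = 38683/20 s.
Target frame: (38683/20) × (60000/1001) = 116049000/1001 ≈ 115933.067 → 115933.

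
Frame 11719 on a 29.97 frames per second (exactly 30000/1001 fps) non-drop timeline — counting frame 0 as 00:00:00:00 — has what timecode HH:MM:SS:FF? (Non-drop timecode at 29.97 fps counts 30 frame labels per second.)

00:06:30:19

11719 ÷ 30 = 390 full seconds, remainder 19 frames.
390 s = 0 h 6 min 30 s.
Timecode: 00:06:30:19.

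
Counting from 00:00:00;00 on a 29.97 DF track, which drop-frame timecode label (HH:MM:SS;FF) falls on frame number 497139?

Ten DF minutes hold 17982 frames, so frame 497139 lies in block 27 (frames 485514–503495) with 11625 frames into that block.
The block's first minute is 1800 frames and the rest 1798 each; 11625 frames reaches minute 6, so 27 × 18 + 6 × 2 = 498 labels have been skipped so far.
Adding those back, label number 497139 + 498 = 497637 at 30 labels/s is 16587 s + 27 f = 4 h 36 min 27 s frame 27, i.e. 04:36:27;27.

04:36:27;27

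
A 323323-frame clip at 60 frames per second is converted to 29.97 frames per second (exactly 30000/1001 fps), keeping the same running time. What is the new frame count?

161500 frames

Target frames = source frames × (target rate / source rate) = 323323 × (30000/1001)/(60) = 323323 × 500/1001 = 161500.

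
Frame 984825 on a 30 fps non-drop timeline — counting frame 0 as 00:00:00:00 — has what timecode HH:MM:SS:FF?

09:07:07:15

984825 ÷ 30 = 32827 full seconds, remainder 15 frames.
32827 s = 9 h 7 min 7 s.
Timecode: 09:07:07:15.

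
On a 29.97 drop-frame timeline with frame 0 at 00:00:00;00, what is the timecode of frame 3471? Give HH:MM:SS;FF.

Each 10-minute DF block holds 10 × 60 × 30 − 9 × 2 = 17982 frames. 3471 ÷ 17982 → 0 full blocks, remainder 3471.
Within the partial block the first minute is 1800 frames and each further minute 1798, so 1 further minute boundary passed. Total skipped labels = 18 × 0 + 2 × 1 = 2.
Non-drop label index = 3471 + 2 = 3473; at 30 labels/s that is 00:01:55:23, i.e. DF 00:01:55;23.

00:01:55;23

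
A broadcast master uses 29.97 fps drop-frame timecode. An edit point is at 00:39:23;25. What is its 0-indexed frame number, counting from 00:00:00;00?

As if non-drop at 30 labels/s: (0 × 3600 + 39 × 60 + 23) × 30 + 25 = 70915.
Minute boundaries passed: 39; those not divisible by 10: 39 − 3 = 36; dropped labels = 2 × 36 = 72.
Actual frame index = 70915 − 72 = 70843.

70843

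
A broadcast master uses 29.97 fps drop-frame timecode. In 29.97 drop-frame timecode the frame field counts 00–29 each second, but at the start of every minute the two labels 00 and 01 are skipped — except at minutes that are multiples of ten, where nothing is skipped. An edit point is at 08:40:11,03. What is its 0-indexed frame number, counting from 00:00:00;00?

Complete 10-minute blocks: 52, each 17982 frames → 935064.
Remaining 0 whole minutes in the current block: 0 frames.
Within the current minute: 11 × 30 + 3 = 333. Total = 935064 + 0 + 333 = 935397.

935397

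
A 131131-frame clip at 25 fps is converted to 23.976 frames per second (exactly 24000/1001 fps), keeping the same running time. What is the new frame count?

125760 frames

Target frames = source frames × (target rate / source rate) = 131131 × (24000/1001)/(25) = 131131 × 960/1001 = 125760.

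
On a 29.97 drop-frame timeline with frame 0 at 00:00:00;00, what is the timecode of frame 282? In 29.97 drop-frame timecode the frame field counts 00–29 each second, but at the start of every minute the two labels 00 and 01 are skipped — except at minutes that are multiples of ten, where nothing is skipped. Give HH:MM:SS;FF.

Ten DF minutes hold 17982 frames, so frame 282 lies in block 0 (frames 0–17981) with 282 frames into that block.
The block's first minute is 1800 frames and the rest 1798 each; 282 frames reaches minute 0, so 0 × 18 + 0 × 2 = 0 labels have been skipped so far.
Adding those back, label number 282 + 0 = 282 at 30 labels/s is 9 s + 12 f = 0 h 0 min 9 s frame 12, i.e. 00:00:09;12.

00:00:09;12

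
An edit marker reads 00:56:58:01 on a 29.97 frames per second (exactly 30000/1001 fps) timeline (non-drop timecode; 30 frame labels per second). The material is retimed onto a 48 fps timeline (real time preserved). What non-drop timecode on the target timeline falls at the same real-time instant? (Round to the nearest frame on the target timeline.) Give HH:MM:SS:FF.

Source frame index: (0×3600 + 56×60 + 58) × 30 + 1 = 102541.
Real time: 102541 / (30000/1001) = 102643541/30000 s.
Target frame: (102643541/30000) × (48) = 102643541/625 ≈ 164229.666 → 164230.
At 48 labels/s: frame 164230 → 00:57:01:22.

00:57:01:22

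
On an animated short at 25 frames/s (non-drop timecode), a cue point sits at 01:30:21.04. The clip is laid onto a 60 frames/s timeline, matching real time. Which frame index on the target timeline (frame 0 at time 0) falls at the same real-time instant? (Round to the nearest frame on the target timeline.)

Source frame index: (1×3600 + 30×60 + 21) × 25 + 4 = 135529.
Real time: 135529 / (25) = 135529/25 s.
Target frame: (135529/25) × (60) = 1626348/5 ≈ 325269.600 → 325270.

frame 325270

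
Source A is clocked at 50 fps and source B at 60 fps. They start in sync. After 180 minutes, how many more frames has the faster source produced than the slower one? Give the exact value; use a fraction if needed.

180 min = 10800 s.
A emits 50 × 10800 = 540000 frames; B emits 60 × 10800 = 648000.
Difference = 108000 frames; B is ahead of A.

108000 frames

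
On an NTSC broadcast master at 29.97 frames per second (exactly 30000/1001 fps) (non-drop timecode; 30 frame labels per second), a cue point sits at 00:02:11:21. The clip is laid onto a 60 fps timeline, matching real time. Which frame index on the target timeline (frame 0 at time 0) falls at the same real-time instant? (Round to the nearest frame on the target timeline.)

frame 7910

Source frame index: (0×3600 + 2×60 + 11) × 30 + 21 = 3951.
Real time: 3951 / (30000/1001) = 1318317/10000 s.
Target frame: (1318317/10000) × (60) = 3954951/500 ≈ 7909.902 → 7910.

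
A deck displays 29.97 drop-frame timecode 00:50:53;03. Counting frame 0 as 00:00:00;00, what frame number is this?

91503

As if non-drop at 30 labels/s: (0 × 3600 + 50 × 60 + 53) × 30 + 3 = 91593.
Minute boundaries passed: 50; those not divisible by 10: 50 − 5 = 45; dropped labels = 2 × 45 = 90.
Actual frame index = 91593 − 90 = 91503.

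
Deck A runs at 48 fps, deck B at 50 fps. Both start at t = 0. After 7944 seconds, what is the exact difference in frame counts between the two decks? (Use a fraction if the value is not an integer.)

15888 frames

A emits 48 × 7944 = 381312 frames; B emits 50 × 7944 = 397200.
Difference = 15888 frames; B is ahead of A.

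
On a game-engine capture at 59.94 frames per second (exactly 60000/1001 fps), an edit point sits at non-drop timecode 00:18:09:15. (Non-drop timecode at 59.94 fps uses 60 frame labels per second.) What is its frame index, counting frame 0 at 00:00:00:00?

65355

Total seconds to the label: (0 × 3600 + 18 × 60 + 9) = 1089.
Frame index = 1089 × 60 + 15 = 65355.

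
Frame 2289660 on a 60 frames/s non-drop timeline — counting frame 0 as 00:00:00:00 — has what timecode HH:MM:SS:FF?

2289660 ÷ 60 = 38161 full seconds, remainder 0 frames.
38161 s = 10 h 36 min 1 s.
Timecode: 10:36:01:00.

10:36:01:00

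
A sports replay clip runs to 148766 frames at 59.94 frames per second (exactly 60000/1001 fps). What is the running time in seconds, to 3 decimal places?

2481.913 seconds

Running time = 148766 × 1001/60000 = 74457383/30000 s ≈ 2481.913 s.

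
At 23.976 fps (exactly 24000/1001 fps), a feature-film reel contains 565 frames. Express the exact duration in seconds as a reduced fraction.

113113/4800 seconds

Running time = 565 ÷ (24000/1001) = 565 × 1001/24000 = 113113/4800 s.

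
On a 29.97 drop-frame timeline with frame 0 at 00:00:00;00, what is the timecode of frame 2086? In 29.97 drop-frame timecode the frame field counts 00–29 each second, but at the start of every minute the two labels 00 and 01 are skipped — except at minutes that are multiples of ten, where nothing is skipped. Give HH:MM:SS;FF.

Ten DF minutes hold 17982 frames, so frame 2086 lies in block 0 (frames 0–17981) with 2086 frames into that block.
The block's first minute is 1800 frames and the rest 1798 each; 2086 frames reaches minute 1, so 0 × 18 + 1 × 2 = 2 labels have been skipped so far.
Adding those back, label number 2086 + 2 = 2088 at 30 labels/s is 69 s + 18 f = 0 h 1 min 9 s frame 18, i.e. 00:01:09;18.

00:01:09;18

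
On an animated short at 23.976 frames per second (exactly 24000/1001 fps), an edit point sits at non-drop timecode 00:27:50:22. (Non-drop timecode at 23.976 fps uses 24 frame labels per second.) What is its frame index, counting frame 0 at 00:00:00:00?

Total seconds to the label: (0 × 3600 + 27 × 60 + 50) = 1670.
Frame index = 1670 × 24 + 22 = 40102.

40102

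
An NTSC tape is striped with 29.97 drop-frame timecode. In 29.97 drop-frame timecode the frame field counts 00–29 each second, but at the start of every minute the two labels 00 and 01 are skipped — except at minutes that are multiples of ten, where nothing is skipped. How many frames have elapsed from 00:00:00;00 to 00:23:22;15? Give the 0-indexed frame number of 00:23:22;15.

42033

As if non-drop at 30 labels/s: (0 × 3600 + 23 × 60 + 22) × 30 + 15 = 42075.
Minute boundaries passed: 23; those not divisible by 10: 23 − 2 = 21; dropped labels = 2 × 21 = 42.
Actual frame index = 42075 − 42 = 42033.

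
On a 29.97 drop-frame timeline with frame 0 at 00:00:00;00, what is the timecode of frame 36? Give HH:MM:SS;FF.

Ten DF minutes hold 17982 frames, so frame 36 lies in block 0 (frames 0–17981) with 36 frames into that block.
The block's first minute is 1800 frames and the rest 1798 each; 36 frames reaches minute 0, so 0 × 18 + 0 × 2 = 0 labels have been skipped so far.
Adding those back, label number 36 + 0 = 36 at 30 labels/s is 1 s + 6 f = 0 h 0 min 1 s frame 6, i.e. 00:00:01;06.

00:00:01;06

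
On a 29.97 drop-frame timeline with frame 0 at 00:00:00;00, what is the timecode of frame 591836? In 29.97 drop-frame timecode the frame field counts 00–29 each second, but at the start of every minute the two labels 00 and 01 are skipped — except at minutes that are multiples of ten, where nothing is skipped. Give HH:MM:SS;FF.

05:29:07;20

Each 10-minute DF block holds 10 × 60 × 30 − 9 × 2 = 17982 frames. 591836 ÷ 17982 → 32 full blocks, remainder 16412.
Within the partial block the first minute is 1800 frames and each further minute 1798, so 9 further minute boundaries passed. Total skipped labels = 18 × 32 + 2 × 9 = 594.
Non-drop label index = 591836 + 594 = 592430; at 30 labels/s that is 05:29:07:20, i.e. DF 05:29:07;20.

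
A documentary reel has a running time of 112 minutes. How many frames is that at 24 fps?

112 min = 6720 s.
Frames = 6720 × 24 = 161280.

161280 frames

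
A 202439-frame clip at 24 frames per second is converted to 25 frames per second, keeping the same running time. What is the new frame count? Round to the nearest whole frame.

Frames at target rate = 202439 × (25) / (24) = 5060975/24 ≈ 210873.958.
Nearest whole frame: 210874.

210874 frames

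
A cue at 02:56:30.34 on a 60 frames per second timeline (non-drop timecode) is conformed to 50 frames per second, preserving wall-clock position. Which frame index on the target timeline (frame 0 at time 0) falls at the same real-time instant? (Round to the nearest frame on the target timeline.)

frame 529528

Source frame index: (2×3600 + 56×60 + 30) × 60 + 34 = 635434.
Real time: 635434 / (60) = 317717/30 s.
Target frame: (317717/30) × (50) = 1588585/3 ≈ 529528.333 → 529528.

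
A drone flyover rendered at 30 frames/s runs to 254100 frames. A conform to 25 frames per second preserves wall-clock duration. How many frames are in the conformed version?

211750 frames

Target frames = source frames × (target rate / source rate) = 254100 × (25)/(30) = 254100 × 5/6 = 211750.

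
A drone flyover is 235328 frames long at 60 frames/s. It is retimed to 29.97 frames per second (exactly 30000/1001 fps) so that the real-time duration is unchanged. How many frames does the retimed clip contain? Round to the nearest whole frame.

Frames at target rate = 235328 × (30000/1001) / (60) = 117664000/1001 ≈ 117546.454.
Nearest whole frame: 117546.

117546 frames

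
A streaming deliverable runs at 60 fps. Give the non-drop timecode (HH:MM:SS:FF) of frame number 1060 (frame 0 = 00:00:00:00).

00:00:17:40

1060 ÷ 60 = 17 full seconds, remainder 40 frames.
17 s = 0 h 0 min 17 s.
Timecode: 00:00:17:40.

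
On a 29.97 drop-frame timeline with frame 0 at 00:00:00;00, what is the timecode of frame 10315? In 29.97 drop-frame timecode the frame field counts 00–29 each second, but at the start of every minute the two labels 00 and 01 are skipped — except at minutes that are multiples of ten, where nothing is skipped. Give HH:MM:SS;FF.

00:05:44;05

Ten DF minutes hold 17982 frames, so frame 10315 lies in block 0 (frames 0–17981) with 10315 frames into that block.
The block's first minute is 1800 frames and the rest 1798 each; 10315 frames reaches minute 5, so 0 × 18 + 5 × 2 = 10 labels have been skipped so far.
Adding those back, label number 10315 + 10 = 10325 at 30 labels/s is 344 s + 5 f = 0 h 5 min 44 s frame 5, i.e. 00:05:44;05.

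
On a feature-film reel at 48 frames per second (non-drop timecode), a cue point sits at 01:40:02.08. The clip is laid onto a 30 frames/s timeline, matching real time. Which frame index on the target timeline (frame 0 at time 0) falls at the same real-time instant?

frame 180065

Source frame index: (1×3600 + 40×60 + 2) × 48 + 8 = 288104.
Real time: 288104 / (48) = 36013/6 s.
Target frame: (36013/6) × (30) = 180065.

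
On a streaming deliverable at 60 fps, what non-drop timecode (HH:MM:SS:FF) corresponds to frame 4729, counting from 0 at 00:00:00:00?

4729 ÷ 60 = 78 full seconds, remainder 49 frames.
78 s = 0 h 1 min 18 s.
Timecode: 00:01:18:49.

00:01:18:49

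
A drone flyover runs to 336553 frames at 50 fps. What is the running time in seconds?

6731.06 seconds

Running time = 336553 / (50) = 6731.06 s.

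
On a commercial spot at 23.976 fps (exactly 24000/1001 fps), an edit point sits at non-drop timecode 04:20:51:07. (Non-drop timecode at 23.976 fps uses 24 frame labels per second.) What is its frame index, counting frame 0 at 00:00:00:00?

frame 375631

Total seconds to the label: (4 × 3600 + 20 × 60 + 51) = 15651.
Frame index = 15651 × 24 + 7 = 375631.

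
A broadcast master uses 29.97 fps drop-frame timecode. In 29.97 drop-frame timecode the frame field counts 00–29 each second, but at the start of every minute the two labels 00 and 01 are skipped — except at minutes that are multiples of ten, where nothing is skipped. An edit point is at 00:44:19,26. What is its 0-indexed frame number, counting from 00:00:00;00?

79716

As if non-drop at 30 labels/s: (0 × 3600 + 44 × 60 + 19) × 30 + 26 = 79796.
Minute boundaries passed: 44; those not divisible by 10: 44 − 4 = 40; dropped labels = 2 × 40 = 80.
Actual frame index = 79796 − 80 = 79716.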